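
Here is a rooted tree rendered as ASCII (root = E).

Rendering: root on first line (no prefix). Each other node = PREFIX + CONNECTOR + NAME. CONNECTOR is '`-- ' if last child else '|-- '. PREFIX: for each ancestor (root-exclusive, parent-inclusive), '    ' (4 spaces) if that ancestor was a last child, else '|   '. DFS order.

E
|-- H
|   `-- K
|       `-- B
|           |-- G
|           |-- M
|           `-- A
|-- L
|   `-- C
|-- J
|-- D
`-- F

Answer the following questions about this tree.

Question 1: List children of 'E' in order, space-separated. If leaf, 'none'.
Node E's children (from adjacency): H, L, J, D, F

Answer: H L J D F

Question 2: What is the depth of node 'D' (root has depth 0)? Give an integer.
Path from root to D: E -> D
Depth = number of edges = 1

Answer: 1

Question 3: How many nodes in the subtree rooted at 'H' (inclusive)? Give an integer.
Answer: 6

Derivation:
Subtree rooted at H contains: A, B, G, H, K, M
Count = 6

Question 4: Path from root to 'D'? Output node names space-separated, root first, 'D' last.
Walk down from root: E -> D

Answer: E D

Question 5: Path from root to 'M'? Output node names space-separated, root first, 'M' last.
Answer: E H K B M

Derivation:
Walk down from root: E -> H -> K -> B -> M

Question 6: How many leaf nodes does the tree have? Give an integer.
Answer: 7

Derivation:
Leaves (nodes with no children): A, C, D, F, G, J, M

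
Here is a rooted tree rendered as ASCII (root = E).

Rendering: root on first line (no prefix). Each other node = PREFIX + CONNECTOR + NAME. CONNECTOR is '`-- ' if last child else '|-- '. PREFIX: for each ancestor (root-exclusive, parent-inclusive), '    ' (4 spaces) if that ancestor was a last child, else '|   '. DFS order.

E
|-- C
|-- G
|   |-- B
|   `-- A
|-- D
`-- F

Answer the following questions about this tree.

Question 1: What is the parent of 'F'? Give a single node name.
Scan adjacency: F appears as child of E

Answer: E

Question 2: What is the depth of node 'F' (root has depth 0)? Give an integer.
Answer: 1

Derivation:
Path from root to F: E -> F
Depth = number of edges = 1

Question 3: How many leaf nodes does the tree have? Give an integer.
Answer: 5

Derivation:
Leaves (nodes with no children): A, B, C, D, F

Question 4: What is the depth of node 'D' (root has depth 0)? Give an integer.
Answer: 1

Derivation:
Path from root to D: E -> D
Depth = number of edges = 1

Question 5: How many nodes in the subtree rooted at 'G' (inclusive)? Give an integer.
Answer: 3

Derivation:
Subtree rooted at G contains: A, B, G
Count = 3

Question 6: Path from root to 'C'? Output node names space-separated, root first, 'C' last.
Answer: E C

Derivation:
Walk down from root: E -> C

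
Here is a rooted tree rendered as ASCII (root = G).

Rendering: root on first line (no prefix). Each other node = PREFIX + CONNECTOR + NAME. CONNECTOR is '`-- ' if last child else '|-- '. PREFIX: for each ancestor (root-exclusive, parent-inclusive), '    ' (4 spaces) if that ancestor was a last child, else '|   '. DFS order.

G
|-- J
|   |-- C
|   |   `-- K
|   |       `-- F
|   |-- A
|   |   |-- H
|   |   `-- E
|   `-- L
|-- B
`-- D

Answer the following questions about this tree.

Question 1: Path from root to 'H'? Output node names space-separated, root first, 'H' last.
Answer: G J A H

Derivation:
Walk down from root: G -> J -> A -> H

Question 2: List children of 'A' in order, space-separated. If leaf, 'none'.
Node A's children (from adjacency): H, E

Answer: H E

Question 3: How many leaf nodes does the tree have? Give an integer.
Answer: 6

Derivation:
Leaves (nodes with no children): B, D, E, F, H, L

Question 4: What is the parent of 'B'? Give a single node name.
Answer: G

Derivation:
Scan adjacency: B appears as child of G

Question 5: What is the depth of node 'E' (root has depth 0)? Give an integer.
Answer: 3

Derivation:
Path from root to E: G -> J -> A -> E
Depth = number of edges = 3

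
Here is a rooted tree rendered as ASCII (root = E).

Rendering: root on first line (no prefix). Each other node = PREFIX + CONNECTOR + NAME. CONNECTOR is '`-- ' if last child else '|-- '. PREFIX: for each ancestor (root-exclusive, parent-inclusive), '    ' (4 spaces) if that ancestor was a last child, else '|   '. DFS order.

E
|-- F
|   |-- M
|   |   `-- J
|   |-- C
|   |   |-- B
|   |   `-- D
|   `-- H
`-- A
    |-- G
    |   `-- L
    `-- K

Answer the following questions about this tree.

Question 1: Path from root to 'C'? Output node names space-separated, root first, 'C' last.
Answer: E F C

Derivation:
Walk down from root: E -> F -> C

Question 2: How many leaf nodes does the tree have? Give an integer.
Leaves (nodes with no children): B, D, H, J, K, L

Answer: 6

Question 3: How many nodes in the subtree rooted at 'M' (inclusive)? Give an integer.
Answer: 2

Derivation:
Subtree rooted at M contains: J, M
Count = 2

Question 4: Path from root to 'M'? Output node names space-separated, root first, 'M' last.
Walk down from root: E -> F -> M

Answer: E F M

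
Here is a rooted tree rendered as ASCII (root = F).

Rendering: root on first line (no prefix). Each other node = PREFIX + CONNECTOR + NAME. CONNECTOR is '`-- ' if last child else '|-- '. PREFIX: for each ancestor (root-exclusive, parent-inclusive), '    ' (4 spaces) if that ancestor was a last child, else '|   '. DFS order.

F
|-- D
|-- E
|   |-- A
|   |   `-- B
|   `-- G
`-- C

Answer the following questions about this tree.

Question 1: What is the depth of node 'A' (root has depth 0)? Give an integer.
Path from root to A: F -> E -> A
Depth = number of edges = 2

Answer: 2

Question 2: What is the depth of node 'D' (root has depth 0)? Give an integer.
Path from root to D: F -> D
Depth = number of edges = 1

Answer: 1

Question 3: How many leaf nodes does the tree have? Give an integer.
Answer: 4

Derivation:
Leaves (nodes with no children): B, C, D, G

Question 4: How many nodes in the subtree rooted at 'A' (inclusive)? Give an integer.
Subtree rooted at A contains: A, B
Count = 2

Answer: 2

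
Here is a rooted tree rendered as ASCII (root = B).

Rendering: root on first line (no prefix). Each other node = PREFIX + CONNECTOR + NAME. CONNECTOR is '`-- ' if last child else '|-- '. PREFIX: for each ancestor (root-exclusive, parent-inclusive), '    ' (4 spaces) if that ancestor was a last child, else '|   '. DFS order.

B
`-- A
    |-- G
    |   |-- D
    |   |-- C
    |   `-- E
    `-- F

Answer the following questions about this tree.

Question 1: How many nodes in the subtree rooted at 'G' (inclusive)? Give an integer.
Subtree rooted at G contains: C, D, E, G
Count = 4

Answer: 4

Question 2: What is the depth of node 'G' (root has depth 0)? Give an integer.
Answer: 2

Derivation:
Path from root to G: B -> A -> G
Depth = number of edges = 2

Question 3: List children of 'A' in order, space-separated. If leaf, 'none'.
Answer: G F

Derivation:
Node A's children (from adjacency): G, F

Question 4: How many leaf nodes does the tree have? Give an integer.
Leaves (nodes with no children): C, D, E, F

Answer: 4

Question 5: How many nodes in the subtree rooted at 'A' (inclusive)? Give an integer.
Answer: 6

Derivation:
Subtree rooted at A contains: A, C, D, E, F, G
Count = 6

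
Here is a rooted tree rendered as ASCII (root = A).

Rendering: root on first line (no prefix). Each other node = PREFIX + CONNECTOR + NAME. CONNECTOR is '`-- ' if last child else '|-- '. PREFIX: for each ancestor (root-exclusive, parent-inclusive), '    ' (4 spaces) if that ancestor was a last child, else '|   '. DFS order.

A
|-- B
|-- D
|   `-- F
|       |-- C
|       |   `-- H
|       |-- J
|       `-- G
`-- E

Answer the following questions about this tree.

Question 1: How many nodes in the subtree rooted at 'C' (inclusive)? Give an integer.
Subtree rooted at C contains: C, H
Count = 2

Answer: 2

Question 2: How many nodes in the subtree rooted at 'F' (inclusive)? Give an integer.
Subtree rooted at F contains: C, F, G, H, J
Count = 5

Answer: 5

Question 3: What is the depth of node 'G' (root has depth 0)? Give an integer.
Answer: 3

Derivation:
Path from root to G: A -> D -> F -> G
Depth = number of edges = 3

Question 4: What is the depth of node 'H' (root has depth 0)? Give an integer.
Answer: 4

Derivation:
Path from root to H: A -> D -> F -> C -> H
Depth = number of edges = 4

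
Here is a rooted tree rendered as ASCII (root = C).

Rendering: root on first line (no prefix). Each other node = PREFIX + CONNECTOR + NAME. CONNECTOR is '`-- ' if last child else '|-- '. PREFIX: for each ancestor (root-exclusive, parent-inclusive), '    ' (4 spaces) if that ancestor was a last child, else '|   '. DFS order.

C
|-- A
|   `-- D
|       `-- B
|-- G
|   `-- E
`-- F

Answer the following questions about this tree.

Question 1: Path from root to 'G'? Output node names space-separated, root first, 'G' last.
Answer: C G

Derivation:
Walk down from root: C -> G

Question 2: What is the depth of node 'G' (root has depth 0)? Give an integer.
Path from root to G: C -> G
Depth = number of edges = 1

Answer: 1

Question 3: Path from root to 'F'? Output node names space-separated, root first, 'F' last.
Answer: C F

Derivation:
Walk down from root: C -> F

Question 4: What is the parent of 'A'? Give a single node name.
Answer: C

Derivation:
Scan adjacency: A appears as child of C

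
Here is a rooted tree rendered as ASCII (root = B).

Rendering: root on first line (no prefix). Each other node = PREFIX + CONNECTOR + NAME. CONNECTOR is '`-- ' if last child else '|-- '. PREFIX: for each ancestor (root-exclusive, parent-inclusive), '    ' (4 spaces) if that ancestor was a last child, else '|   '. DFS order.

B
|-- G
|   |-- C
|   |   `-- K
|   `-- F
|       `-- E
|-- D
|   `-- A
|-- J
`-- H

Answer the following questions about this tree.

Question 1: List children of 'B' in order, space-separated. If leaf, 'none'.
Answer: G D J H

Derivation:
Node B's children (from adjacency): G, D, J, H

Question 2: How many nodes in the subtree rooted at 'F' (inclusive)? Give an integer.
Subtree rooted at F contains: E, F
Count = 2

Answer: 2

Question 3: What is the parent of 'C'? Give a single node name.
Scan adjacency: C appears as child of G

Answer: G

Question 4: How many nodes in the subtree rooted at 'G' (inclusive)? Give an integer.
Answer: 5

Derivation:
Subtree rooted at G contains: C, E, F, G, K
Count = 5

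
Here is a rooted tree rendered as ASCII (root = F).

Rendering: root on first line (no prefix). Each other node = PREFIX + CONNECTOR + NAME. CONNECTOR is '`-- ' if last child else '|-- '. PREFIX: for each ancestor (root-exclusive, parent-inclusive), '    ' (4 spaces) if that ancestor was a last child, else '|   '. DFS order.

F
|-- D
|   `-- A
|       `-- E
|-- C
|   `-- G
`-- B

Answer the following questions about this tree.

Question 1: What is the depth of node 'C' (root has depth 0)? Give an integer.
Answer: 1

Derivation:
Path from root to C: F -> C
Depth = number of edges = 1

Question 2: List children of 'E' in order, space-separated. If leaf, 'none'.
Answer: none

Derivation:
Node E's children (from adjacency): (leaf)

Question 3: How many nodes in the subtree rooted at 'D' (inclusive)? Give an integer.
Answer: 3

Derivation:
Subtree rooted at D contains: A, D, E
Count = 3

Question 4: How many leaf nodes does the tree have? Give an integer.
Answer: 3

Derivation:
Leaves (nodes with no children): B, E, G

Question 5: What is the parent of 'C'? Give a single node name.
Scan adjacency: C appears as child of F

Answer: F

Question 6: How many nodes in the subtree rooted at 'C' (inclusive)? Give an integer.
Subtree rooted at C contains: C, G
Count = 2

Answer: 2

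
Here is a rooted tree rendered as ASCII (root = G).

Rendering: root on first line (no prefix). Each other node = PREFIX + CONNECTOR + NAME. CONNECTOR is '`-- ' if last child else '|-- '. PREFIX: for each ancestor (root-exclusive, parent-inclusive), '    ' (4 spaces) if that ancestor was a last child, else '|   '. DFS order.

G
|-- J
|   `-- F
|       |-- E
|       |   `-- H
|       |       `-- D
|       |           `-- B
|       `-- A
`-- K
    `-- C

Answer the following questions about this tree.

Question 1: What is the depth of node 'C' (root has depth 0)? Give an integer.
Answer: 2

Derivation:
Path from root to C: G -> K -> C
Depth = number of edges = 2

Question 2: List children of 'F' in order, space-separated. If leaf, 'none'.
Node F's children (from adjacency): E, A

Answer: E A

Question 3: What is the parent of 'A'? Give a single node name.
Scan adjacency: A appears as child of F

Answer: F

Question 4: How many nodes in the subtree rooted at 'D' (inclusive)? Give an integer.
Answer: 2

Derivation:
Subtree rooted at D contains: B, D
Count = 2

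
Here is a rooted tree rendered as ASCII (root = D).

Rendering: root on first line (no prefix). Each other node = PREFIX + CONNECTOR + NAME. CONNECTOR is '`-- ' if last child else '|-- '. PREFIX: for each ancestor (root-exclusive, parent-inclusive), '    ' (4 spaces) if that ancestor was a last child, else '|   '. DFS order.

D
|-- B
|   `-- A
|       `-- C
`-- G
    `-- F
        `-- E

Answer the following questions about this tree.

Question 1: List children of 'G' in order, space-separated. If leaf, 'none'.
Answer: F

Derivation:
Node G's children (from adjacency): F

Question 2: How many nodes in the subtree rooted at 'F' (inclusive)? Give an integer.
Answer: 2

Derivation:
Subtree rooted at F contains: E, F
Count = 2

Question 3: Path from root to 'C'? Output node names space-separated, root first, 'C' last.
Answer: D B A C

Derivation:
Walk down from root: D -> B -> A -> C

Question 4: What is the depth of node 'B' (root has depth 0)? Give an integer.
Path from root to B: D -> B
Depth = number of edges = 1

Answer: 1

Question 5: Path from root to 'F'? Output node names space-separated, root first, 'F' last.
Walk down from root: D -> G -> F

Answer: D G F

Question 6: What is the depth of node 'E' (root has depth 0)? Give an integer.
Path from root to E: D -> G -> F -> E
Depth = number of edges = 3

Answer: 3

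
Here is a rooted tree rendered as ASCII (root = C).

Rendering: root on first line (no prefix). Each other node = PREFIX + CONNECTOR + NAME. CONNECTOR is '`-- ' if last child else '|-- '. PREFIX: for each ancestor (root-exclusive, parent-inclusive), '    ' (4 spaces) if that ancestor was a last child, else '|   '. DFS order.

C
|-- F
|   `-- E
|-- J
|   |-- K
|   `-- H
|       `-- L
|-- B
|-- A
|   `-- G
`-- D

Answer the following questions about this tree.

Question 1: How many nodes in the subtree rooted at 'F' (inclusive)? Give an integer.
Answer: 2

Derivation:
Subtree rooted at F contains: E, F
Count = 2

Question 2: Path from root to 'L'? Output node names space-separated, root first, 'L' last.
Answer: C J H L

Derivation:
Walk down from root: C -> J -> H -> L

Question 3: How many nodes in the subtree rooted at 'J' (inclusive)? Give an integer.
Answer: 4

Derivation:
Subtree rooted at J contains: H, J, K, L
Count = 4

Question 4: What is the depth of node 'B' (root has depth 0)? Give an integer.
Path from root to B: C -> B
Depth = number of edges = 1

Answer: 1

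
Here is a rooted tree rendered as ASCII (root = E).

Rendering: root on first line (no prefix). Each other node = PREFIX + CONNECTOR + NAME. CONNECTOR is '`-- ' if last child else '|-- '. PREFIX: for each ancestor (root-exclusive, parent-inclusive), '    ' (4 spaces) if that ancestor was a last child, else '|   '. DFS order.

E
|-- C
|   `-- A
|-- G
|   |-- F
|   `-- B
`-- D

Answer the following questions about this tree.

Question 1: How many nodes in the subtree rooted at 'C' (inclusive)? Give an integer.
Subtree rooted at C contains: A, C
Count = 2

Answer: 2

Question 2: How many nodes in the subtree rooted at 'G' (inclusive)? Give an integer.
Subtree rooted at G contains: B, F, G
Count = 3

Answer: 3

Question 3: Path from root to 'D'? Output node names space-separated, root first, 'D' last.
Walk down from root: E -> D

Answer: E D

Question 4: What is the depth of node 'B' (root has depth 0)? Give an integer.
Path from root to B: E -> G -> B
Depth = number of edges = 2

Answer: 2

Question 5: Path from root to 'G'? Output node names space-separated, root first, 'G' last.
Walk down from root: E -> G

Answer: E G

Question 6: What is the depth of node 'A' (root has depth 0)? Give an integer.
Answer: 2

Derivation:
Path from root to A: E -> C -> A
Depth = number of edges = 2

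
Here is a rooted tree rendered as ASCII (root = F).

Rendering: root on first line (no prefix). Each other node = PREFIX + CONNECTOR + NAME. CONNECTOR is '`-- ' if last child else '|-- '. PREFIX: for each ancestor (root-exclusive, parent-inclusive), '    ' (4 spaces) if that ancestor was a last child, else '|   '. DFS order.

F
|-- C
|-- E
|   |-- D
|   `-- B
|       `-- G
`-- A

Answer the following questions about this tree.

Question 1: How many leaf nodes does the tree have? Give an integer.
Leaves (nodes with no children): A, C, D, G

Answer: 4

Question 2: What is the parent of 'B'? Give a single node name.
Answer: E

Derivation:
Scan adjacency: B appears as child of E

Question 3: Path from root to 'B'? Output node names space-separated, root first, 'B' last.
Walk down from root: F -> E -> B

Answer: F E B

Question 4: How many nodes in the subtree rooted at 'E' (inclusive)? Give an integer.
Answer: 4

Derivation:
Subtree rooted at E contains: B, D, E, G
Count = 4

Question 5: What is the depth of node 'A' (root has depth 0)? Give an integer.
Answer: 1

Derivation:
Path from root to A: F -> A
Depth = number of edges = 1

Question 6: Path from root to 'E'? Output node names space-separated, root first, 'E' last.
Answer: F E

Derivation:
Walk down from root: F -> E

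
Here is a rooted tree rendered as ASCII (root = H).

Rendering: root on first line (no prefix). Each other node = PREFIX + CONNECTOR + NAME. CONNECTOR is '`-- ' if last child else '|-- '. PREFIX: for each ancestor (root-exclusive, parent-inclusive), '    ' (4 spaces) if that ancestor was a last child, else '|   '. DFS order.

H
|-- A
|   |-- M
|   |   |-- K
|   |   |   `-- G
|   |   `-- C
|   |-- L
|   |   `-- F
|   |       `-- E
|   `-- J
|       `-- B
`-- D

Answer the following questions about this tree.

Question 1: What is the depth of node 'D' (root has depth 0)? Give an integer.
Path from root to D: H -> D
Depth = number of edges = 1

Answer: 1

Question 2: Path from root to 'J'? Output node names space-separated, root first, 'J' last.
Walk down from root: H -> A -> J

Answer: H A J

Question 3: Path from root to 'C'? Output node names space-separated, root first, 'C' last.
Walk down from root: H -> A -> M -> C

Answer: H A M C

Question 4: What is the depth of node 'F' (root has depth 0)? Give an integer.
Answer: 3

Derivation:
Path from root to F: H -> A -> L -> F
Depth = number of edges = 3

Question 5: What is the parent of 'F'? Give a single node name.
Scan adjacency: F appears as child of L

Answer: L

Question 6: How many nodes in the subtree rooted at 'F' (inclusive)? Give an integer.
Answer: 2

Derivation:
Subtree rooted at F contains: E, F
Count = 2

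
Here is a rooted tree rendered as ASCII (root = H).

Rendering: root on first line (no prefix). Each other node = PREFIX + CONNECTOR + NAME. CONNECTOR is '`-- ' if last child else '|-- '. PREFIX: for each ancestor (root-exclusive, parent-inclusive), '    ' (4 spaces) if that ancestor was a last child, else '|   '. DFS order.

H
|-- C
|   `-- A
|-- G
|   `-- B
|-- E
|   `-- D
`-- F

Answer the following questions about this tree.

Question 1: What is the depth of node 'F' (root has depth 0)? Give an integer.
Answer: 1

Derivation:
Path from root to F: H -> F
Depth = number of edges = 1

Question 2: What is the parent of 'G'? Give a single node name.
Answer: H

Derivation:
Scan adjacency: G appears as child of H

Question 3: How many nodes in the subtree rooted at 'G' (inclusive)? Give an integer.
Subtree rooted at G contains: B, G
Count = 2

Answer: 2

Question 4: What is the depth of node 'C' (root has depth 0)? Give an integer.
Answer: 1

Derivation:
Path from root to C: H -> C
Depth = number of edges = 1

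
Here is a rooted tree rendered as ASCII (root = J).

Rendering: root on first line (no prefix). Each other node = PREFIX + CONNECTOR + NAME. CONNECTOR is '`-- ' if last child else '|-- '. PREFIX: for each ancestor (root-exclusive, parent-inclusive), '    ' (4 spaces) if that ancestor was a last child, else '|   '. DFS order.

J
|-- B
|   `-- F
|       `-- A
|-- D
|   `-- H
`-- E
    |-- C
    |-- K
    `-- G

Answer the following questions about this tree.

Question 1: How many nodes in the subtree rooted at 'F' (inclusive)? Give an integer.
Answer: 2

Derivation:
Subtree rooted at F contains: A, F
Count = 2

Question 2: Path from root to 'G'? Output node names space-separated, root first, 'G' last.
Answer: J E G

Derivation:
Walk down from root: J -> E -> G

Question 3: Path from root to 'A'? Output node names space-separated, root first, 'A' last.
Answer: J B F A

Derivation:
Walk down from root: J -> B -> F -> A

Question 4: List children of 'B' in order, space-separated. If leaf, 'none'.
Node B's children (from adjacency): F

Answer: F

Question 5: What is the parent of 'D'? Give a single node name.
Scan adjacency: D appears as child of J

Answer: J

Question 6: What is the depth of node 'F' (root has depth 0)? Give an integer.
Answer: 2

Derivation:
Path from root to F: J -> B -> F
Depth = number of edges = 2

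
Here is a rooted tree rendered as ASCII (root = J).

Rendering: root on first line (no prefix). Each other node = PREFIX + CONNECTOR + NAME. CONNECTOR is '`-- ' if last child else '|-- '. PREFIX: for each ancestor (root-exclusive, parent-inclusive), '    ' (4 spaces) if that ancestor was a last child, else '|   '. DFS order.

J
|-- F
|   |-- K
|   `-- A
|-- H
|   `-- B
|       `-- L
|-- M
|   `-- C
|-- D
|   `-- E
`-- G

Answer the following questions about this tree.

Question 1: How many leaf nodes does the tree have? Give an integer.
Leaves (nodes with no children): A, C, E, G, K, L

Answer: 6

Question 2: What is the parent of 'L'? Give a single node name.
Scan adjacency: L appears as child of B

Answer: B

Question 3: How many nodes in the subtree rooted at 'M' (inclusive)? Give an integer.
Answer: 2

Derivation:
Subtree rooted at M contains: C, M
Count = 2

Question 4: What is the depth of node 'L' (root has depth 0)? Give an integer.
Answer: 3

Derivation:
Path from root to L: J -> H -> B -> L
Depth = number of edges = 3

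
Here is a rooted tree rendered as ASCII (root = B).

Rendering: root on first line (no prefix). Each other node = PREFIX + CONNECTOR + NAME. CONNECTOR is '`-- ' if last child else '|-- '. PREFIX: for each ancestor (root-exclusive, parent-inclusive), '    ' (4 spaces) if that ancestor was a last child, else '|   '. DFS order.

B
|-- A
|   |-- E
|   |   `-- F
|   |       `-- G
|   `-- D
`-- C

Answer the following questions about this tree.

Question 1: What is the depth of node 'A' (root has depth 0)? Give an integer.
Answer: 1

Derivation:
Path from root to A: B -> A
Depth = number of edges = 1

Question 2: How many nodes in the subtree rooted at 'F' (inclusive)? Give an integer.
Answer: 2

Derivation:
Subtree rooted at F contains: F, G
Count = 2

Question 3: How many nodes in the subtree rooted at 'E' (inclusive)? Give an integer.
Subtree rooted at E contains: E, F, G
Count = 3

Answer: 3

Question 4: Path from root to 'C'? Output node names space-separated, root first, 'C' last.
Answer: B C

Derivation:
Walk down from root: B -> C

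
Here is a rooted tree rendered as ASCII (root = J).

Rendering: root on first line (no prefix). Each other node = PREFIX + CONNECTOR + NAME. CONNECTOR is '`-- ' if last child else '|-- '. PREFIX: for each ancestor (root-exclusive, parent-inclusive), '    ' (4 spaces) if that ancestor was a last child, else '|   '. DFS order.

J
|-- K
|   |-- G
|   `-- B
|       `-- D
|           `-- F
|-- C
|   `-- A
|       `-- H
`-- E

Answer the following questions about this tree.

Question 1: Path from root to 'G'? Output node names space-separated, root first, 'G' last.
Answer: J K G

Derivation:
Walk down from root: J -> K -> G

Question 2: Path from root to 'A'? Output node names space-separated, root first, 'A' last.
Walk down from root: J -> C -> A

Answer: J C A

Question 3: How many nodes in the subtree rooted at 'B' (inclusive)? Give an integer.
Subtree rooted at B contains: B, D, F
Count = 3

Answer: 3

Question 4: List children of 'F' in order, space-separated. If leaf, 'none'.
Answer: none

Derivation:
Node F's children (from adjacency): (leaf)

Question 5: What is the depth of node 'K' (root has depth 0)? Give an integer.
Path from root to K: J -> K
Depth = number of edges = 1

Answer: 1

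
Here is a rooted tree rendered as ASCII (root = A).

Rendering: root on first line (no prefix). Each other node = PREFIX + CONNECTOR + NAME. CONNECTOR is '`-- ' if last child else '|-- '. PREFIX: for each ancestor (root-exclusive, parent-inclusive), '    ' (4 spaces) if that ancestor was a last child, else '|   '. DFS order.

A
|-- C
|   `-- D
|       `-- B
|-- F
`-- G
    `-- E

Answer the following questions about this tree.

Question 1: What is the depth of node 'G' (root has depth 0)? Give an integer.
Path from root to G: A -> G
Depth = number of edges = 1

Answer: 1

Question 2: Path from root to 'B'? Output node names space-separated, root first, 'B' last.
Answer: A C D B

Derivation:
Walk down from root: A -> C -> D -> B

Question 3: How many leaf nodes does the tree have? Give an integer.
Leaves (nodes with no children): B, E, F

Answer: 3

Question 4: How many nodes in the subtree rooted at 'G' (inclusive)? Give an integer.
Answer: 2

Derivation:
Subtree rooted at G contains: E, G
Count = 2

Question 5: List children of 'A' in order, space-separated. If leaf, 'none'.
Node A's children (from adjacency): C, F, G

Answer: C F G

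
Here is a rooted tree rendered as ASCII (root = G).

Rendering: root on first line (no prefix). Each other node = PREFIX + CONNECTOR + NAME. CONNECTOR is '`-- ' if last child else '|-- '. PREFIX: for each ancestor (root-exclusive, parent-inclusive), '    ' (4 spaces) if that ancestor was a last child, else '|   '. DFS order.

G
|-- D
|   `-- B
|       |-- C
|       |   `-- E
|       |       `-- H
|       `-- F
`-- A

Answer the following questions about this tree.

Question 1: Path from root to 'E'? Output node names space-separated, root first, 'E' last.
Answer: G D B C E

Derivation:
Walk down from root: G -> D -> B -> C -> E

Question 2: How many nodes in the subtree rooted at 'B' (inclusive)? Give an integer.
Answer: 5

Derivation:
Subtree rooted at B contains: B, C, E, F, H
Count = 5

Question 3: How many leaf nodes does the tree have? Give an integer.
Answer: 3

Derivation:
Leaves (nodes with no children): A, F, H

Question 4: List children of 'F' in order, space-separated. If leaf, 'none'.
Node F's children (from adjacency): (leaf)

Answer: none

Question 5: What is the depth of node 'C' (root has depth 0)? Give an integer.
Path from root to C: G -> D -> B -> C
Depth = number of edges = 3

Answer: 3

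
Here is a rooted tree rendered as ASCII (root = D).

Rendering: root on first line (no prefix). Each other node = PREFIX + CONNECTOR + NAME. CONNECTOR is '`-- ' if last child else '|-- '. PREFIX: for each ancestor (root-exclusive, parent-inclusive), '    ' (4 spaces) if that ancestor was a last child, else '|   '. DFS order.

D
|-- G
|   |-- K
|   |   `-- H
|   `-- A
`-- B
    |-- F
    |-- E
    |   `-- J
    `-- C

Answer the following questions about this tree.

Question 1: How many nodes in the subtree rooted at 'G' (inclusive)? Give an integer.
Answer: 4

Derivation:
Subtree rooted at G contains: A, G, H, K
Count = 4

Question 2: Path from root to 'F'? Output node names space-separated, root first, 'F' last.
Walk down from root: D -> B -> F

Answer: D B F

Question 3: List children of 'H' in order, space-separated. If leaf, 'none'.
Node H's children (from adjacency): (leaf)

Answer: none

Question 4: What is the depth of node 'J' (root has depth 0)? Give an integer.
Answer: 3

Derivation:
Path from root to J: D -> B -> E -> J
Depth = number of edges = 3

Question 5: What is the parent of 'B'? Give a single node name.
Scan adjacency: B appears as child of D

Answer: D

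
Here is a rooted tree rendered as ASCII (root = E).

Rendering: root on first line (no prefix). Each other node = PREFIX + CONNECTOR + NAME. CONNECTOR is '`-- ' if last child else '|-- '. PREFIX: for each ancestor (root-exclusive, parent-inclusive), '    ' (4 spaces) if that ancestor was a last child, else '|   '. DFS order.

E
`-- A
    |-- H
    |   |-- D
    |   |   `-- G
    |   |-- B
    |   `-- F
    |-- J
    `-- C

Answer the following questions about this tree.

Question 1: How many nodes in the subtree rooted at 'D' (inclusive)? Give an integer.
Subtree rooted at D contains: D, G
Count = 2

Answer: 2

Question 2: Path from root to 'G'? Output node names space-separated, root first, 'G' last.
Answer: E A H D G

Derivation:
Walk down from root: E -> A -> H -> D -> G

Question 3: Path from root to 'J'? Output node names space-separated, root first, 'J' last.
Walk down from root: E -> A -> J

Answer: E A J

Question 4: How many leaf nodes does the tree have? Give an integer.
Leaves (nodes with no children): B, C, F, G, J

Answer: 5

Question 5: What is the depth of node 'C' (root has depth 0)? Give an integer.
Path from root to C: E -> A -> C
Depth = number of edges = 2

Answer: 2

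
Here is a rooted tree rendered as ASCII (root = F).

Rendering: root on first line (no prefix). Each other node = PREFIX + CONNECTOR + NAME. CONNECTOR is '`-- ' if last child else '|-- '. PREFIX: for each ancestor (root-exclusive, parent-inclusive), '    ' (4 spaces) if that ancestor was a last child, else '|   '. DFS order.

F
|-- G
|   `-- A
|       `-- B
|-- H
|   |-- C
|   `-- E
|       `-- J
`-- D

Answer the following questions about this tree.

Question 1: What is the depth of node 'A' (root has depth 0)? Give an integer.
Answer: 2

Derivation:
Path from root to A: F -> G -> A
Depth = number of edges = 2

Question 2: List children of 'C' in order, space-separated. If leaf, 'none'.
Answer: none

Derivation:
Node C's children (from adjacency): (leaf)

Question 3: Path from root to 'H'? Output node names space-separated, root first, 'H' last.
Walk down from root: F -> H

Answer: F H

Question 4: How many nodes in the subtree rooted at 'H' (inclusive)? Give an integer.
Answer: 4

Derivation:
Subtree rooted at H contains: C, E, H, J
Count = 4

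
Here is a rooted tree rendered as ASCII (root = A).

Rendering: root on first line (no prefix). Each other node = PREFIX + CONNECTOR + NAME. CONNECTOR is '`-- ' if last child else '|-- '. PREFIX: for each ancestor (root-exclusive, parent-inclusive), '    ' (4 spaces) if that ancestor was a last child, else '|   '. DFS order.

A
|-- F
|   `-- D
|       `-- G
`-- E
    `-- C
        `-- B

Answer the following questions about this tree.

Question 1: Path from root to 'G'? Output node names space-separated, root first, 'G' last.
Walk down from root: A -> F -> D -> G

Answer: A F D G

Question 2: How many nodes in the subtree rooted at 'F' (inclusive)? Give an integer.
Subtree rooted at F contains: D, F, G
Count = 3

Answer: 3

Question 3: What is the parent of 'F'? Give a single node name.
Answer: A

Derivation:
Scan adjacency: F appears as child of A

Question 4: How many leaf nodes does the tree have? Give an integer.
Leaves (nodes with no children): B, G

Answer: 2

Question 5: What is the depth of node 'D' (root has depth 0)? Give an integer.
Answer: 2

Derivation:
Path from root to D: A -> F -> D
Depth = number of edges = 2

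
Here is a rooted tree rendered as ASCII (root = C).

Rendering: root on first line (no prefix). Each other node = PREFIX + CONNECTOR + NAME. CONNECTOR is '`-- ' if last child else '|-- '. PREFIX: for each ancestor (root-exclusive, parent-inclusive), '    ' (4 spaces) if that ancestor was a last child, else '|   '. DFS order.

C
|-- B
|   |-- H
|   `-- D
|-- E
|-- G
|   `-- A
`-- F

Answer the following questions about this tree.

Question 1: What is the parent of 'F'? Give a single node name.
Scan adjacency: F appears as child of C

Answer: C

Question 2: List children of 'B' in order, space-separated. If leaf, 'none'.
Answer: H D

Derivation:
Node B's children (from adjacency): H, D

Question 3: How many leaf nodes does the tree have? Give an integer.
Answer: 5

Derivation:
Leaves (nodes with no children): A, D, E, F, H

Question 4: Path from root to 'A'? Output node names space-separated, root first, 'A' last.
Answer: C G A

Derivation:
Walk down from root: C -> G -> A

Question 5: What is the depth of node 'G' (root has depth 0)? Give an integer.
Answer: 1

Derivation:
Path from root to G: C -> G
Depth = number of edges = 1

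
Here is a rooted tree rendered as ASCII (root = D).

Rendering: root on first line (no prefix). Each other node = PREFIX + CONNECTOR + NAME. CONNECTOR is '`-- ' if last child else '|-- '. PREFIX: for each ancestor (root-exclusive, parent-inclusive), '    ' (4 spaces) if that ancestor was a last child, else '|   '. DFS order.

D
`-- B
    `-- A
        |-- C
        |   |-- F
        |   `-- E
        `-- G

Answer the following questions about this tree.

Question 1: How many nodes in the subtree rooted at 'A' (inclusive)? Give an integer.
Answer: 5

Derivation:
Subtree rooted at A contains: A, C, E, F, G
Count = 5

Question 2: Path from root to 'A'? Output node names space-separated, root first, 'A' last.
Answer: D B A

Derivation:
Walk down from root: D -> B -> A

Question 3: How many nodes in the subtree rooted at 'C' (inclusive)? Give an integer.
Answer: 3

Derivation:
Subtree rooted at C contains: C, E, F
Count = 3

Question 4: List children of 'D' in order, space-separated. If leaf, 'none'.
Node D's children (from adjacency): B

Answer: B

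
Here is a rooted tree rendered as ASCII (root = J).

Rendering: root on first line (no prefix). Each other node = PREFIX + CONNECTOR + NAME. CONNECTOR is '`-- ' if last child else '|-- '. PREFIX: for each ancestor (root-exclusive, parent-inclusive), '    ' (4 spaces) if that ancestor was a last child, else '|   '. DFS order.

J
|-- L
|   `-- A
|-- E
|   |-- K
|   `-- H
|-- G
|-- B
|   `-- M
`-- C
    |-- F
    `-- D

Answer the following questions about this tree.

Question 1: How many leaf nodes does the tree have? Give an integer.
Leaves (nodes with no children): A, D, F, G, H, K, M

Answer: 7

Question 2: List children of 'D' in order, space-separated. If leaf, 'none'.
Answer: none

Derivation:
Node D's children (from adjacency): (leaf)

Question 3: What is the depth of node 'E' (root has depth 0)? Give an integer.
Path from root to E: J -> E
Depth = number of edges = 1

Answer: 1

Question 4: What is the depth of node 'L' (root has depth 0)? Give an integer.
Path from root to L: J -> L
Depth = number of edges = 1

Answer: 1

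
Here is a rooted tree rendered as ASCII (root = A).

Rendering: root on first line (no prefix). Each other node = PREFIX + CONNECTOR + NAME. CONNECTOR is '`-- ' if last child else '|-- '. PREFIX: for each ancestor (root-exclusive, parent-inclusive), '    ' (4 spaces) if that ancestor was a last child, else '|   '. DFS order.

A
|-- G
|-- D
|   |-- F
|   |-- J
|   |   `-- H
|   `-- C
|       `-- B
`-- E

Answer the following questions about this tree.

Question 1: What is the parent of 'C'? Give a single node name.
Scan adjacency: C appears as child of D

Answer: D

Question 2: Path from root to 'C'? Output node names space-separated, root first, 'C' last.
Answer: A D C

Derivation:
Walk down from root: A -> D -> C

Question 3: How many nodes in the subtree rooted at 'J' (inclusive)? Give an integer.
Subtree rooted at J contains: H, J
Count = 2

Answer: 2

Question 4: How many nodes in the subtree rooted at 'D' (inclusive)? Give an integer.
Answer: 6

Derivation:
Subtree rooted at D contains: B, C, D, F, H, J
Count = 6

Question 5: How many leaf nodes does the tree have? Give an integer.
Leaves (nodes with no children): B, E, F, G, H

Answer: 5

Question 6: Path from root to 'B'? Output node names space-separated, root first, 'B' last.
Answer: A D C B

Derivation:
Walk down from root: A -> D -> C -> B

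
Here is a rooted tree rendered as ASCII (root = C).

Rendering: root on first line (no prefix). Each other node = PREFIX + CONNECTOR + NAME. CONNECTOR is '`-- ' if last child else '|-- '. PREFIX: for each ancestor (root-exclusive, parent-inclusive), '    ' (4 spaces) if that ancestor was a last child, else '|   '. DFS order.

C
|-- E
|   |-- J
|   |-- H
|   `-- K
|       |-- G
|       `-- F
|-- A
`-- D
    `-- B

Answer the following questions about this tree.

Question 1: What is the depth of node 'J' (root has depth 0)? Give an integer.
Answer: 2

Derivation:
Path from root to J: C -> E -> J
Depth = number of edges = 2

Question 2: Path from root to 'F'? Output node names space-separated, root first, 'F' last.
Answer: C E K F

Derivation:
Walk down from root: C -> E -> K -> F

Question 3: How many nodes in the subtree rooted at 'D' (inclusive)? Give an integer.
Answer: 2

Derivation:
Subtree rooted at D contains: B, D
Count = 2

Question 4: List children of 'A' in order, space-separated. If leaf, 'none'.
Node A's children (from adjacency): (leaf)

Answer: none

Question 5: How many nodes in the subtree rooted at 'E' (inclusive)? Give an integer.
Subtree rooted at E contains: E, F, G, H, J, K
Count = 6

Answer: 6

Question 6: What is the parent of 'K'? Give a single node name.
Scan adjacency: K appears as child of E

Answer: E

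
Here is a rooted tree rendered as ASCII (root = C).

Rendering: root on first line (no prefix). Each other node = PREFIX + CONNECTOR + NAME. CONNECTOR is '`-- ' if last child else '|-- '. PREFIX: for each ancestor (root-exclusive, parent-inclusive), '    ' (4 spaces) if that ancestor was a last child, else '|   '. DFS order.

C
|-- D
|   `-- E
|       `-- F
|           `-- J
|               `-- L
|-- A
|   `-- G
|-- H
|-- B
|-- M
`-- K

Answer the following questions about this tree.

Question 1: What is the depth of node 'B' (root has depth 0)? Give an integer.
Path from root to B: C -> B
Depth = number of edges = 1

Answer: 1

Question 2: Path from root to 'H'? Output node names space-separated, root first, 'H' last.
Answer: C H

Derivation:
Walk down from root: C -> H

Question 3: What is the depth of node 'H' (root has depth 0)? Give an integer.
Path from root to H: C -> H
Depth = number of edges = 1

Answer: 1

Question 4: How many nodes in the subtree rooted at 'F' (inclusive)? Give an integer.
Subtree rooted at F contains: F, J, L
Count = 3

Answer: 3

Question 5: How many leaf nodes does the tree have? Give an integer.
Answer: 6

Derivation:
Leaves (nodes with no children): B, G, H, K, L, M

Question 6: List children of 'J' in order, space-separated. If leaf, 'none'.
Node J's children (from adjacency): L

Answer: L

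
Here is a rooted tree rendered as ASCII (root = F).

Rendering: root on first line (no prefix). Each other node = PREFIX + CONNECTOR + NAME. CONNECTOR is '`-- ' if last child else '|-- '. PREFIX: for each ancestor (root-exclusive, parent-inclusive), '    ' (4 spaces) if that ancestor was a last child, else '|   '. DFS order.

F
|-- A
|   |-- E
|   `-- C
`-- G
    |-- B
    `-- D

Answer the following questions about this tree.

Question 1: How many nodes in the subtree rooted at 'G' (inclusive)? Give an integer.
Answer: 3

Derivation:
Subtree rooted at G contains: B, D, G
Count = 3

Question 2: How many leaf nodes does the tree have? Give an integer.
Answer: 4

Derivation:
Leaves (nodes with no children): B, C, D, E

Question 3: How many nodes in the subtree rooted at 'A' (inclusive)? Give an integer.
Subtree rooted at A contains: A, C, E
Count = 3

Answer: 3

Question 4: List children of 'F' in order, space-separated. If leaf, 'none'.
Answer: A G

Derivation:
Node F's children (from adjacency): A, G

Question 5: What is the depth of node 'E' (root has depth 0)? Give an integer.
Path from root to E: F -> A -> E
Depth = number of edges = 2

Answer: 2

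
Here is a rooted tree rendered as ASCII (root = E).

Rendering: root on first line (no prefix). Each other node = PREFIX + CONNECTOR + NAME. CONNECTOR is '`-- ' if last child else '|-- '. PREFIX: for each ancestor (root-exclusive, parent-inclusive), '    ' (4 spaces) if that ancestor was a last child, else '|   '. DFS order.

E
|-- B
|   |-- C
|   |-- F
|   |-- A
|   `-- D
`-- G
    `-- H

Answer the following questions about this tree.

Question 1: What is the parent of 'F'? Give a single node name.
Scan adjacency: F appears as child of B

Answer: B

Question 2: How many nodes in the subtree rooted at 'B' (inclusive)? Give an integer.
Subtree rooted at B contains: A, B, C, D, F
Count = 5

Answer: 5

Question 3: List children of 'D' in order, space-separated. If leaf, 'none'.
Node D's children (from adjacency): (leaf)

Answer: none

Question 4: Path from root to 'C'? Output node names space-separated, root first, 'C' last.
Walk down from root: E -> B -> C

Answer: E B C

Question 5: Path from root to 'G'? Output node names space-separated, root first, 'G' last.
Answer: E G

Derivation:
Walk down from root: E -> G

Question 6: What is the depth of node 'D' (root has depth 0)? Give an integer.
Answer: 2

Derivation:
Path from root to D: E -> B -> D
Depth = number of edges = 2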